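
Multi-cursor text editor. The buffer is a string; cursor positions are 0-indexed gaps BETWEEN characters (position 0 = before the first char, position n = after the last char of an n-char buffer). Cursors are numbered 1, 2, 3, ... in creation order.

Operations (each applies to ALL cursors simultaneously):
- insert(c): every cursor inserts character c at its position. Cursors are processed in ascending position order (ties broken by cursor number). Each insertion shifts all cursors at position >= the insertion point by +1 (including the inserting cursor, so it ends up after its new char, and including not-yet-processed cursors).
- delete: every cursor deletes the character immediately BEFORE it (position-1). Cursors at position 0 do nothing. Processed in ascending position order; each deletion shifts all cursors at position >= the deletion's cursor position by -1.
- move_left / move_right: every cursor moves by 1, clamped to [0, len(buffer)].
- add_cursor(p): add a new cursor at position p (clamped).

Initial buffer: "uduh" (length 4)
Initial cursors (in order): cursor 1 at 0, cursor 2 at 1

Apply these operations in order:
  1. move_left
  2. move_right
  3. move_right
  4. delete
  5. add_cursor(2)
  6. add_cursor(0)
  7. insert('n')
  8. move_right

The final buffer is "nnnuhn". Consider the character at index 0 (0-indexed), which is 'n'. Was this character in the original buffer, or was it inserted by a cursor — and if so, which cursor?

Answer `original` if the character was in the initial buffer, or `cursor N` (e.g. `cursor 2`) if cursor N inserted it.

After op 1 (move_left): buffer="uduh" (len 4), cursors c1@0 c2@0, authorship ....
After op 2 (move_right): buffer="uduh" (len 4), cursors c1@1 c2@1, authorship ....
After op 3 (move_right): buffer="uduh" (len 4), cursors c1@2 c2@2, authorship ....
After op 4 (delete): buffer="uh" (len 2), cursors c1@0 c2@0, authorship ..
After op 5 (add_cursor(2)): buffer="uh" (len 2), cursors c1@0 c2@0 c3@2, authorship ..
After op 6 (add_cursor(0)): buffer="uh" (len 2), cursors c1@0 c2@0 c4@0 c3@2, authorship ..
After op 7 (insert('n')): buffer="nnnuhn" (len 6), cursors c1@3 c2@3 c4@3 c3@6, authorship 124..3
After op 8 (move_right): buffer="nnnuhn" (len 6), cursors c1@4 c2@4 c4@4 c3@6, authorship 124..3
Authorship (.=original, N=cursor N): 1 2 4 . . 3
Index 0: author = 1

Answer: cursor 1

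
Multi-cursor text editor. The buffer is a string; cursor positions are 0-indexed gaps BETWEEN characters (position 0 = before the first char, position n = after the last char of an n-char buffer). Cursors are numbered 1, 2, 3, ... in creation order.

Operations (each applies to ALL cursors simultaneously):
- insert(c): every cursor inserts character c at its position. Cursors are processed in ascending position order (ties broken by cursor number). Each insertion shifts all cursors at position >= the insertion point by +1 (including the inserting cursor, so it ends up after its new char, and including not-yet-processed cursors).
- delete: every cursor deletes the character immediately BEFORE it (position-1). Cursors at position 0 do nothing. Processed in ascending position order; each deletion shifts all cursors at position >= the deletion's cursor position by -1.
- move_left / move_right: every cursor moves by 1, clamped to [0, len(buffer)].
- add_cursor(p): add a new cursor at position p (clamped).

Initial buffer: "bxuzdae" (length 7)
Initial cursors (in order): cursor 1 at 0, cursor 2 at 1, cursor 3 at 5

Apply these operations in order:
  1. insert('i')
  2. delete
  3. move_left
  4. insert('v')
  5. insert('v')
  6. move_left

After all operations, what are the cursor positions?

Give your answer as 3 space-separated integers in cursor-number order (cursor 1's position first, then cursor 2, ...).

Answer: 3 3 9

Derivation:
After op 1 (insert('i')): buffer="ibixuzdiae" (len 10), cursors c1@1 c2@3 c3@8, authorship 1.2....3..
After op 2 (delete): buffer="bxuzdae" (len 7), cursors c1@0 c2@1 c3@5, authorship .......
After op 3 (move_left): buffer="bxuzdae" (len 7), cursors c1@0 c2@0 c3@4, authorship .......
After op 4 (insert('v')): buffer="vvbxuzvdae" (len 10), cursors c1@2 c2@2 c3@7, authorship 12....3...
After op 5 (insert('v')): buffer="vvvvbxuzvvdae" (len 13), cursors c1@4 c2@4 c3@10, authorship 1212....33...
After op 6 (move_left): buffer="vvvvbxuzvvdae" (len 13), cursors c1@3 c2@3 c3@9, authorship 1212....33...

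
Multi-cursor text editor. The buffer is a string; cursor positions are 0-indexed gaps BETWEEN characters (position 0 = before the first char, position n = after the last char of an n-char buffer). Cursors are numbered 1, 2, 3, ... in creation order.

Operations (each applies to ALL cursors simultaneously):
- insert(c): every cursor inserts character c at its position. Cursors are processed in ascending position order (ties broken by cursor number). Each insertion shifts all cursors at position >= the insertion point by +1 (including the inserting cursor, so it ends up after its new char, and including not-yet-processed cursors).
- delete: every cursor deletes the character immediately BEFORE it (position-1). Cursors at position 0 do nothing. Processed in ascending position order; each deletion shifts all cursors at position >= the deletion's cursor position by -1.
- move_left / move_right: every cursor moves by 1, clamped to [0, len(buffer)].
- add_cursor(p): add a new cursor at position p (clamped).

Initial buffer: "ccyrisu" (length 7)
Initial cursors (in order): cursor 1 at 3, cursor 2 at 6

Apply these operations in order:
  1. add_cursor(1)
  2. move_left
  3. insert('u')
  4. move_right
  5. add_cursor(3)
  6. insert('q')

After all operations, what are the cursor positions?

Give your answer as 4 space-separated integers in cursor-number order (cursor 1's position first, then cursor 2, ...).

Answer: 8 13 3 5

Derivation:
After op 1 (add_cursor(1)): buffer="ccyrisu" (len 7), cursors c3@1 c1@3 c2@6, authorship .......
After op 2 (move_left): buffer="ccyrisu" (len 7), cursors c3@0 c1@2 c2@5, authorship .......
After op 3 (insert('u')): buffer="uccuyriusu" (len 10), cursors c3@1 c1@4 c2@8, authorship 3..1...2..
After op 4 (move_right): buffer="uccuyriusu" (len 10), cursors c3@2 c1@5 c2@9, authorship 3..1...2..
After op 5 (add_cursor(3)): buffer="uccuyriusu" (len 10), cursors c3@2 c4@3 c1@5 c2@9, authorship 3..1...2..
After op 6 (insert('q')): buffer="ucqcquyqriusqu" (len 14), cursors c3@3 c4@5 c1@8 c2@13, authorship 3.3.41.1..2.2.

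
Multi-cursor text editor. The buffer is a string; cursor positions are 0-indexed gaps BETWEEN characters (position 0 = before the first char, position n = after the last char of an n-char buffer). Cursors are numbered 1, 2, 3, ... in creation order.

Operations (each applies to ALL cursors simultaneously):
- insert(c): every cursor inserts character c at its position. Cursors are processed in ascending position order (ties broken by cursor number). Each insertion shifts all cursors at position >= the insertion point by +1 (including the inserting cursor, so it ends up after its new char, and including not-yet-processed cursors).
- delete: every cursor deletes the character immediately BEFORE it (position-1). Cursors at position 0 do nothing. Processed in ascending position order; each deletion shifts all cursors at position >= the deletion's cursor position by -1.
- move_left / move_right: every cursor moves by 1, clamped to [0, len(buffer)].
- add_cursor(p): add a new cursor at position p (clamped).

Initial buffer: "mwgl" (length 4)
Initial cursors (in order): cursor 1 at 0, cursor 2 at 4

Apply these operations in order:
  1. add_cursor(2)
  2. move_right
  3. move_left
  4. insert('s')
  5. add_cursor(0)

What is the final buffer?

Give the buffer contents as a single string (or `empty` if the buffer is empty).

After op 1 (add_cursor(2)): buffer="mwgl" (len 4), cursors c1@0 c3@2 c2@4, authorship ....
After op 2 (move_right): buffer="mwgl" (len 4), cursors c1@1 c3@3 c2@4, authorship ....
After op 3 (move_left): buffer="mwgl" (len 4), cursors c1@0 c3@2 c2@3, authorship ....
After op 4 (insert('s')): buffer="smwsgsl" (len 7), cursors c1@1 c3@4 c2@6, authorship 1..3.2.
After op 5 (add_cursor(0)): buffer="smwsgsl" (len 7), cursors c4@0 c1@1 c3@4 c2@6, authorship 1..3.2.

Answer: smwsgsl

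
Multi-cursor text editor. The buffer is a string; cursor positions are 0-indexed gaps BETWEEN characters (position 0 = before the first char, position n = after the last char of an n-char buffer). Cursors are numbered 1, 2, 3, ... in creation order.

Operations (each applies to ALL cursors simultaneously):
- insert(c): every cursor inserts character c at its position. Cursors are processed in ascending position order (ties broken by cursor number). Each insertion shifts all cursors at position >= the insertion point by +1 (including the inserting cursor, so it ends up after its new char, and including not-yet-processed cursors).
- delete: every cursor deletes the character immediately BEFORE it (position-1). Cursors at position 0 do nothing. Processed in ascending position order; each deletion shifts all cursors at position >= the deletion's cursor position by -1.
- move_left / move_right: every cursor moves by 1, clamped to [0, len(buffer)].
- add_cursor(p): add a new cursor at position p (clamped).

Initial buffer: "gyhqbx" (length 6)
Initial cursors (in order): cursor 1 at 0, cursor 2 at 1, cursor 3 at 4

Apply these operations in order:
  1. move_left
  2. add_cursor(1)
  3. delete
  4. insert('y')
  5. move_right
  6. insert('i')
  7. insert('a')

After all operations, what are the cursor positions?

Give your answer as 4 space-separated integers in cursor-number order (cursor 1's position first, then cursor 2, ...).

After op 1 (move_left): buffer="gyhqbx" (len 6), cursors c1@0 c2@0 c3@3, authorship ......
After op 2 (add_cursor(1)): buffer="gyhqbx" (len 6), cursors c1@0 c2@0 c4@1 c3@3, authorship ......
After op 3 (delete): buffer="yqbx" (len 4), cursors c1@0 c2@0 c4@0 c3@1, authorship ....
After op 4 (insert('y')): buffer="yyyyyqbx" (len 8), cursors c1@3 c2@3 c4@3 c3@5, authorship 124.3...
After op 5 (move_right): buffer="yyyyyqbx" (len 8), cursors c1@4 c2@4 c4@4 c3@6, authorship 124.3...
After op 6 (insert('i')): buffer="yyyyiiiyqibx" (len 12), cursors c1@7 c2@7 c4@7 c3@10, authorship 124.1243.3..
After op 7 (insert('a')): buffer="yyyyiiiaaayqiabx" (len 16), cursors c1@10 c2@10 c4@10 c3@14, authorship 124.1241243.33..

Answer: 10 10 14 10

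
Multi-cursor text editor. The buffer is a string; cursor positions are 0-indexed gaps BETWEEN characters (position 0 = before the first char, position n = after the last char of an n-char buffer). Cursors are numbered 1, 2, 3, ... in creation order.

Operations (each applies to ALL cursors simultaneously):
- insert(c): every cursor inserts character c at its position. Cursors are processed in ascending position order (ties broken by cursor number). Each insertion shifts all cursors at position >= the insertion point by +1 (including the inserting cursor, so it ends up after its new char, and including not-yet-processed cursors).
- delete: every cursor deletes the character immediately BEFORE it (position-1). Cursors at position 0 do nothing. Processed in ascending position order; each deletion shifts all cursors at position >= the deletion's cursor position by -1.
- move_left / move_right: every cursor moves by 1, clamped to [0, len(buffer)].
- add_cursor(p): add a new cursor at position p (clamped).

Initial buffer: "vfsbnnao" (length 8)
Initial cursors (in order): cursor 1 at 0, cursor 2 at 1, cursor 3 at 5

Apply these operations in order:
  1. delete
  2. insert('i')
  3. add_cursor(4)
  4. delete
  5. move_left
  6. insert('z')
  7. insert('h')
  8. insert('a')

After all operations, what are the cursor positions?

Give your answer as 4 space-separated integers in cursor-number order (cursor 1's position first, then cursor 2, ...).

Answer: 9 9 13 9

Derivation:
After op 1 (delete): buffer="fsbnao" (len 6), cursors c1@0 c2@0 c3@3, authorship ......
After op 2 (insert('i')): buffer="iifsbinao" (len 9), cursors c1@2 c2@2 c3@6, authorship 12...3...
After op 3 (add_cursor(4)): buffer="iifsbinao" (len 9), cursors c1@2 c2@2 c4@4 c3@6, authorship 12...3...
After op 4 (delete): buffer="fbnao" (len 5), cursors c1@0 c2@0 c4@1 c3@2, authorship .....
After op 5 (move_left): buffer="fbnao" (len 5), cursors c1@0 c2@0 c4@0 c3@1, authorship .....
After op 6 (insert('z')): buffer="zzzfzbnao" (len 9), cursors c1@3 c2@3 c4@3 c3@5, authorship 124.3....
After op 7 (insert('h')): buffer="zzzhhhfzhbnao" (len 13), cursors c1@6 c2@6 c4@6 c3@9, authorship 124124.33....
After op 8 (insert('a')): buffer="zzzhhhaaafzhabnao" (len 17), cursors c1@9 c2@9 c4@9 c3@13, authorship 124124124.333....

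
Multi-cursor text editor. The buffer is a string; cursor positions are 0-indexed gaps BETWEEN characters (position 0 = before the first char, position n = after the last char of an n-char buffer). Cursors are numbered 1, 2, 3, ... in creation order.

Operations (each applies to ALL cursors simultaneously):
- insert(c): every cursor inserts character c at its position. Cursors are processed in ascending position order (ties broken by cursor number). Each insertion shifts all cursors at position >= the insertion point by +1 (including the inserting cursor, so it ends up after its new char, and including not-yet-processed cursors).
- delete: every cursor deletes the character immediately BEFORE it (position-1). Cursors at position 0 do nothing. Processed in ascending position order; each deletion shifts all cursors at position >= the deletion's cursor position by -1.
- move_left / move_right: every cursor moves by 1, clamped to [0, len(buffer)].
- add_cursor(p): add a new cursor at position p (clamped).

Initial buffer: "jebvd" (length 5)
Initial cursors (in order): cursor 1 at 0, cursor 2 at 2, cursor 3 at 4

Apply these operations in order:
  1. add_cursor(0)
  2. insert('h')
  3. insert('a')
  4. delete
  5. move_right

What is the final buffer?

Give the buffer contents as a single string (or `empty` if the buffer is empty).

After op 1 (add_cursor(0)): buffer="jebvd" (len 5), cursors c1@0 c4@0 c2@2 c3@4, authorship .....
After op 2 (insert('h')): buffer="hhjehbvhd" (len 9), cursors c1@2 c4@2 c2@5 c3@8, authorship 14..2..3.
After op 3 (insert('a')): buffer="hhaajehabvhad" (len 13), cursors c1@4 c4@4 c2@8 c3@12, authorship 1414..22..33.
After op 4 (delete): buffer="hhjehbvhd" (len 9), cursors c1@2 c4@2 c2@5 c3@8, authorship 14..2..3.
After op 5 (move_right): buffer="hhjehbvhd" (len 9), cursors c1@3 c4@3 c2@6 c3@9, authorship 14..2..3.

Answer: hhjehbvhd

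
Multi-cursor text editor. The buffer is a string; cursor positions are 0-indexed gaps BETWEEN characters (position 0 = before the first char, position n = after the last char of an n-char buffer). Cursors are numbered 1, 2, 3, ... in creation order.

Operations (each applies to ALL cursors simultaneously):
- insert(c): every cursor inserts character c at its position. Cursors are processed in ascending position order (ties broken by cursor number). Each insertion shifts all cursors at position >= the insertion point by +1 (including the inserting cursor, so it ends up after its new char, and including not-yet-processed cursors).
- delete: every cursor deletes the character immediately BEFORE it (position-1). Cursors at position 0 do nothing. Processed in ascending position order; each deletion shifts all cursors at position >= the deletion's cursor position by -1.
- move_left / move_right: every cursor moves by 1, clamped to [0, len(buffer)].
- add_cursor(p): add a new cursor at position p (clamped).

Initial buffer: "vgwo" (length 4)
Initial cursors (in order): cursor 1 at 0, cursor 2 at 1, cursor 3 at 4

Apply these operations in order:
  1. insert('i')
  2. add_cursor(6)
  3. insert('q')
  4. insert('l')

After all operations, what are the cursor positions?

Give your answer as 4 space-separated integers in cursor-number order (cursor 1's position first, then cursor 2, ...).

After op 1 (insert('i')): buffer="ivigwoi" (len 7), cursors c1@1 c2@3 c3@7, authorship 1.2...3
After op 2 (add_cursor(6)): buffer="ivigwoi" (len 7), cursors c1@1 c2@3 c4@6 c3@7, authorship 1.2...3
After op 3 (insert('q')): buffer="iqviqgwoqiq" (len 11), cursors c1@2 c2@5 c4@9 c3@11, authorship 11.22...433
After op 4 (insert('l')): buffer="iqlviqlgwoqliql" (len 15), cursors c1@3 c2@7 c4@12 c3@15, authorship 111.222...44333

Answer: 3 7 15 12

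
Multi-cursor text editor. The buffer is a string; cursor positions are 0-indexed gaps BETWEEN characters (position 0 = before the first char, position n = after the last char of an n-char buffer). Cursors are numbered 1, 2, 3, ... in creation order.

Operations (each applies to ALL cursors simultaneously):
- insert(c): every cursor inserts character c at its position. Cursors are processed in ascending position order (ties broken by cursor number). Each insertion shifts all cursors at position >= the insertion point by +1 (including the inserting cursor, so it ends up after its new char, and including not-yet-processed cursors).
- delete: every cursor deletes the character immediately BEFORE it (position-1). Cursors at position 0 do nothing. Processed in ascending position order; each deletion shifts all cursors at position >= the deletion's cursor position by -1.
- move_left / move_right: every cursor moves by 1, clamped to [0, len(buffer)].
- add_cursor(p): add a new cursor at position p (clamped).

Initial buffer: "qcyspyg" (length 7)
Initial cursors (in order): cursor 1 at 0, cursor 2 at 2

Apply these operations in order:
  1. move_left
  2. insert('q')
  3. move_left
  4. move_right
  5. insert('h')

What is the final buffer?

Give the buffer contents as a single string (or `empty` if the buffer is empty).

After op 1 (move_left): buffer="qcyspyg" (len 7), cursors c1@0 c2@1, authorship .......
After op 2 (insert('q')): buffer="qqqcyspyg" (len 9), cursors c1@1 c2@3, authorship 1.2......
After op 3 (move_left): buffer="qqqcyspyg" (len 9), cursors c1@0 c2@2, authorship 1.2......
After op 4 (move_right): buffer="qqqcyspyg" (len 9), cursors c1@1 c2@3, authorship 1.2......
After op 5 (insert('h')): buffer="qhqqhcyspyg" (len 11), cursors c1@2 c2@5, authorship 11.22......

Answer: qhqqhcyspyg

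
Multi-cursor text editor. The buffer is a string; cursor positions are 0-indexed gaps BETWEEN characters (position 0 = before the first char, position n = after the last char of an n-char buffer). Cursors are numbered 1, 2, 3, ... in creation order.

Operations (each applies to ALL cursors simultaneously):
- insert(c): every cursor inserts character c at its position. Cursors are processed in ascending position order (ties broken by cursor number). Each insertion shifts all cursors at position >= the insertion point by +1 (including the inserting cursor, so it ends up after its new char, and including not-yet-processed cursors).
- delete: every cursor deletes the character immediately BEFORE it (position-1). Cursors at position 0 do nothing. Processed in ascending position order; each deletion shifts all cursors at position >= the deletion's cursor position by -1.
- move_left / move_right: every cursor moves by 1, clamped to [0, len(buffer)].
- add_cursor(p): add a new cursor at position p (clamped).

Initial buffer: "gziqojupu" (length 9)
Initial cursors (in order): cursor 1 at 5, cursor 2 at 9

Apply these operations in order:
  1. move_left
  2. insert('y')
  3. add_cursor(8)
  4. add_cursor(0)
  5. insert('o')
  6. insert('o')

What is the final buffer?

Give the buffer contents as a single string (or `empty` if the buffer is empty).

After op 1 (move_left): buffer="gziqojupu" (len 9), cursors c1@4 c2@8, authorship .........
After op 2 (insert('y')): buffer="gziqyojupyu" (len 11), cursors c1@5 c2@10, authorship ....1....2.
After op 3 (add_cursor(8)): buffer="gziqyojupyu" (len 11), cursors c1@5 c3@8 c2@10, authorship ....1....2.
After op 4 (add_cursor(0)): buffer="gziqyojupyu" (len 11), cursors c4@0 c1@5 c3@8 c2@10, authorship ....1....2.
After op 5 (insert('o')): buffer="ogziqyoojuopyou" (len 15), cursors c4@1 c1@7 c3@11 c2@14, authorship 4....11...3.22.
After op 6 (insert('o')): buffer="oogziqyooojuoopyoou" (len 19), cursors c4@2 c1@9 c3@14 c2@18, authorship 44....111...33.222.

Answer: oogziqyooojuoopyoou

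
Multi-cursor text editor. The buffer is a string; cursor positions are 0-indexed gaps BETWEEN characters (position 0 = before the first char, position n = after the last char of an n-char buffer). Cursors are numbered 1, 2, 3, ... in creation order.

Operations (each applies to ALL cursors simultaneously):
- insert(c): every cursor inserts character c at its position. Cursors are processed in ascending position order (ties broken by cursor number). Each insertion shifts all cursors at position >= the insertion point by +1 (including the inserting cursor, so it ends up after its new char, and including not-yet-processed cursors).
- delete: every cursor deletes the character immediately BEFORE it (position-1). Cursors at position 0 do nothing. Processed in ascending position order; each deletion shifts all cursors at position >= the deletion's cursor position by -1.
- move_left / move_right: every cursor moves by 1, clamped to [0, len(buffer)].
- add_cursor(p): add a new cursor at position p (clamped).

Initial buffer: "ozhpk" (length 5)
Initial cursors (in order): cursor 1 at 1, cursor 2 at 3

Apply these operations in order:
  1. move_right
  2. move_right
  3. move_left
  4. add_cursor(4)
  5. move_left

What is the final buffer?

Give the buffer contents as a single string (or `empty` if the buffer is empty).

After op 1 (move_right): buffer="ozhpk" (len 5), cursors c1@2 c2@4, authorship .....
After op 2 (move_right): buffer="ozhpk" (len 5), cursors c1@3 c2@5, authorship .....
After op 3 (move_left): buffer="ozhpk" (len 5), cursors c1@2 c2@4, authorship .....
After op 4 (add_cursor(4)): buffer="ozhpk" (len 5), cursors c1@2 c2@4 c3@4, authorship .....
After op 5 (move_left): buffer="ozhpk" (len 5), cursors c1@1 c2@3 c3@3, authorship .....

Answer: ozhpk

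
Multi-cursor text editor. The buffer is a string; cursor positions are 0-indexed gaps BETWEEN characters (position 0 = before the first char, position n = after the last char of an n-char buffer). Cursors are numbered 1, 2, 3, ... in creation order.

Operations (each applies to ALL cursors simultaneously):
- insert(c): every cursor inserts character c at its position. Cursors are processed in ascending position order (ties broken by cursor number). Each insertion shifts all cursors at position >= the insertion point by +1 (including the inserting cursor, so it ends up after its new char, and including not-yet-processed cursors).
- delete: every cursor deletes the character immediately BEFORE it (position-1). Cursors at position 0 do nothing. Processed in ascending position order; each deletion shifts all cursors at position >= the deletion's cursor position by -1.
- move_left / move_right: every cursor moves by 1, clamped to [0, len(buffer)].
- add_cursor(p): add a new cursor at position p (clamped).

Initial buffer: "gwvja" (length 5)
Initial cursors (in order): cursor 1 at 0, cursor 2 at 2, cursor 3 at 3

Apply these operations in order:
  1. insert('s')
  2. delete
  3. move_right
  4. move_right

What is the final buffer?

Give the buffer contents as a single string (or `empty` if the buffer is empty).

After op 1 (insert('s')): buffer="sgwsvsja" (len 8), cursors c1@1 c2@4 c3@6, authorship 1..2.3..
After op 2 (delete): buffer="gwvja" (len 5), cursors c1@0 c2@2 c3@3, authorship .....
After op 3 (move_right): buffer="gwvja" (len 5), cursors c1@1 c2@3 c3@4, authorship .....
After op 4 (move_right): buffer="gwvja" (len 5), cursors c1@2 c2@4 c3@5, authorship .....

Answer: gwvja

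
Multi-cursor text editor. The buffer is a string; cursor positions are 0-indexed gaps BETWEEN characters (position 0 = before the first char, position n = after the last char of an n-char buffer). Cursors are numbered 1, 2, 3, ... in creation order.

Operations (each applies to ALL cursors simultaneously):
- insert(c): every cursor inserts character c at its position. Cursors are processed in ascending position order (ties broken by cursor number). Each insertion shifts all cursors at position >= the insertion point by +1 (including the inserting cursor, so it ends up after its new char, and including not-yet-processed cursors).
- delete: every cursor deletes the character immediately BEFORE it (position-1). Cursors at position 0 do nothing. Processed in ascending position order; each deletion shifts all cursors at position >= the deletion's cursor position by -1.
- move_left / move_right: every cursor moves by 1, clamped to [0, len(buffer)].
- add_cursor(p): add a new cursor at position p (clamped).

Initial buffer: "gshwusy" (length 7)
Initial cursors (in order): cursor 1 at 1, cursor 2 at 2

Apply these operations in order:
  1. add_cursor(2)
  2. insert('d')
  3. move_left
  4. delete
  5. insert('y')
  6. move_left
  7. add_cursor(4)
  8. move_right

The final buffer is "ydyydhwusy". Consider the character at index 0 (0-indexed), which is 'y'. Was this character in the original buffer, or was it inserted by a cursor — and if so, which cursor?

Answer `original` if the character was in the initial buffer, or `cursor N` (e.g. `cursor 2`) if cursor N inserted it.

After op 1 (add_cursor(2)): buffer="gshwusy" (len 7), cursors c1@1 c2@2 c3@2, authorship .......
After op 2 (insert('d')): buffer="gdsddhwusy" (len 10), cursors c1@2 c2@5 c3@5, authorship .1.23.....
After op 3 (move_left): buffer="gdsddhwusy" (len 10), cursors c1@1 c2@4 c3@4, authorship .1.23.....
After op 4 (delete): buffer="ddhwusy" (len 7), cursors c1@0 c2@1 c3@1, authorship 13.....
After op 5 (insert('y')): buffer="ydyydhwusy" (len 10), cursors c1@1 c2@4 c3@4, authorship 11233.....
After op 6 (move_left): buffer="ydyydhwusy" (len 10), cursors c1@0 c2@3 c3@3, authorship 11233.....
After op 7 (add_cursor(4)): buffer="ydyydhwusy" (len 10), cursors c1@0 c2@3 c3@3 c4@4, authorship 11233.....
After op 8 (move_right): buffer="ydyydhwusy" (len 10), cursors c1@1 c2@4 c3@4 c4@5, authorship 11233.....
Authorship (.=original, N=cursor N): 1 1 2 3 3 . . . . .
Index 0: author = 1

Answer: cursor 1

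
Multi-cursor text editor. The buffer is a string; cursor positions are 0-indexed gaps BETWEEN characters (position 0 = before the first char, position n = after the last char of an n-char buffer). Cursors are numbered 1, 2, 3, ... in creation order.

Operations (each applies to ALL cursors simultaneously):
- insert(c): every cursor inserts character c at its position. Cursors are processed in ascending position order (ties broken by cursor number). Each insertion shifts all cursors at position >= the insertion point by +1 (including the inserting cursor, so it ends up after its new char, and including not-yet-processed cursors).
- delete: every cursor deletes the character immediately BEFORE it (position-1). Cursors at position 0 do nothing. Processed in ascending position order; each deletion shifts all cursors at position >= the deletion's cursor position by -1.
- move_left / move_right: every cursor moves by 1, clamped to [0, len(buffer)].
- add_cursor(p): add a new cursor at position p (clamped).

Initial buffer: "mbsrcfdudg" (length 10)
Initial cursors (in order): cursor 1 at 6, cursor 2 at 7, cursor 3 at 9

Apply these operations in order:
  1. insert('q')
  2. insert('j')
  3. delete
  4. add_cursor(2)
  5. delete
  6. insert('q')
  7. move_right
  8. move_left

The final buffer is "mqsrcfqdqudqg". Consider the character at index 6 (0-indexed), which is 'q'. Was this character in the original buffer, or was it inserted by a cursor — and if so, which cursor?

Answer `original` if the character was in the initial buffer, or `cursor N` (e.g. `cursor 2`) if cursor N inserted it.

After op 1 (insert('q')): buffer="mbsrcfqdqudqg" (len 13), cursors c1@7 c2@9 c3@12, authorship ......1.2..3.
After op 2 (insert('j')): buffer="mbsrcfqjdqjudqjg" (len 16), cursors c1@8 c2@11 c3@15, authorship ......11.22..33.
After op 3 (delete): buffer="mbsrcfqdqudqg" (len 13), cursors c1@7 c2@9 c3@12, authorship ......1.2..3.
After op 4 (add_cursor(2)): buffer="mbsrcfqdqudqg" (len 13), cursors c4@2 c1@7 c2@9 c3@12, authorship ......1.2..3.
After op 5 (delete): buffer="msrcfdudg" (len 9), cursors c4@1 c1@5 c2@6 c3@8, authorship .........
After op 6 (insert('q')): buffer="mqsrcfqdqudqg" (len 13), cursors c4@2 c1@7 c2@9 c3@12, authorship .4....1.2..3.
After op 7 (move_right): buffer="mqsrcfqdqudqg" (len 13), cursors c4@3 c1@8 c2@10 c3@13, authorship .4....1.2..3.
After op 8 (move_left): buffer="mqsrcfqdqudqg" (len 13), cursors c4@2 c1@7 c2@9 c3@12, authorship .4....1.2..3.
Authorship (.=original, N=cursor N): . 4 . . . . 1 . 2 . . 3 .
Index 6: author = 1

Answer: cursor 1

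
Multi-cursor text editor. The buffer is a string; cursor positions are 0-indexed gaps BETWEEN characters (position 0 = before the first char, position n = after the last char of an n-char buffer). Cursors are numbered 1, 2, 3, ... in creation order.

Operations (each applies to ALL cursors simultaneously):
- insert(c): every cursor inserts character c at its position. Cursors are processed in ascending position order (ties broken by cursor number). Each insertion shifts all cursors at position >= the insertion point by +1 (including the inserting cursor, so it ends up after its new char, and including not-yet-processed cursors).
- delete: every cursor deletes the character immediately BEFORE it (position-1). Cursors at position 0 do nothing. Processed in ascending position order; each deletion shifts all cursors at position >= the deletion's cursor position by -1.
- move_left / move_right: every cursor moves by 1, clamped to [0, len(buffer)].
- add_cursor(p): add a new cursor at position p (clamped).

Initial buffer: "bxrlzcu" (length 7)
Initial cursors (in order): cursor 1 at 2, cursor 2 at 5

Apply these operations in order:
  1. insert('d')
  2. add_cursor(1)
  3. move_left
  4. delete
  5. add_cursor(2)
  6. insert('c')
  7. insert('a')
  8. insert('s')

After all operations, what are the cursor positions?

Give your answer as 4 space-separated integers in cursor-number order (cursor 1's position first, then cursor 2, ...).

Answer: 7 16 3 11

Derivation:
After op 1 (insert('d')): buffer="bxdrlzdcu" (len 9), cursors c1@3 c2@7, authorship ..1...2..
After op 2 (add_cursor(1)): buffer="bxdrlzdcu" (len 9), cursors c3@1 c1@3 c2@7, authorship ..1...2..
After op 3 (move_left): buffer="bxdrlzdcu" (len 9), cursors c3@0 c1@2 c2@6, authorship ..1...2..
After op 4 (delete): buffer="bdrldcu" (len 7), cursors c3@0 c1@1 c2@4, authorship .1..2..
After op 5 (add_cursor(2)): buffer="bdrldcu" (len 7), cursors c3@0 c1@1 c4@2 c2@4, authorship .1..2..
After op 6 (insert('c')): buffer="cbcdcrlcdcu" (len 11), cursors c3@1 c1@3 c4@5 c2@8, authorship 3.114..22..
After op 7 (insert('a')): buffer="cabcadcarlcadcu" (len 15), cursors c3@2 c1@5 c4@8 c2@12, authorship 33.11144..222..
After op 8 (insert('s')): buffer="casbcasdcasrlcasdcu" (len 19), cursors c3@3 c1@7 c4@11 c2@16, authorship 333.1111444..2222..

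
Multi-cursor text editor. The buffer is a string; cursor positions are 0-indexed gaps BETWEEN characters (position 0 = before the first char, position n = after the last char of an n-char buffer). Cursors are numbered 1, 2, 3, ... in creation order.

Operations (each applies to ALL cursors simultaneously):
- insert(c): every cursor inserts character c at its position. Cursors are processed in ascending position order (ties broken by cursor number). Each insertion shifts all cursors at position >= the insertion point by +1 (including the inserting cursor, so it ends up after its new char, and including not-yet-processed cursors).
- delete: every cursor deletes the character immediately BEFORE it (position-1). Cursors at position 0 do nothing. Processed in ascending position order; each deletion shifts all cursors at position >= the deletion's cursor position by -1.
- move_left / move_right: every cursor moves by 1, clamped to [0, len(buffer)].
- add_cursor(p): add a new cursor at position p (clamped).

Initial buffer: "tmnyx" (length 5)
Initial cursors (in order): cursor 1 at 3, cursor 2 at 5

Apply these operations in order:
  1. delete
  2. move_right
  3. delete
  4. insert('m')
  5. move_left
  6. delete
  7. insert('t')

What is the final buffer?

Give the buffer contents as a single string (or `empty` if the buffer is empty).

Answer: ttm

Derivation:
After op 1 (delete): buffer="tmy" (len 3), cursors c1@2 c2@3, authorship ...
After op 2 (move_right): buffer="tmy" (len 3), cursors c1@3 c2@3, authorship ...
After op 3 (delete): buffer="t" (len 1), cursors c1@1 c2@1, authorship .
After op 4 (insert('m')): buffer="tmm" (len 3), cursors c1@3 c2@3, authorship .12
After op 5 (move_left): buffer="tmm" (len 3), cursors c1@2 c2@2, authorship .12
After op 6 (delete): buffer="m" (len 1), cursors c1@0 c2@0, authorship 2
After op 7 (insert('t')): buffer="ttm" (len 3), cursors c1@2 c2@2, authorship 122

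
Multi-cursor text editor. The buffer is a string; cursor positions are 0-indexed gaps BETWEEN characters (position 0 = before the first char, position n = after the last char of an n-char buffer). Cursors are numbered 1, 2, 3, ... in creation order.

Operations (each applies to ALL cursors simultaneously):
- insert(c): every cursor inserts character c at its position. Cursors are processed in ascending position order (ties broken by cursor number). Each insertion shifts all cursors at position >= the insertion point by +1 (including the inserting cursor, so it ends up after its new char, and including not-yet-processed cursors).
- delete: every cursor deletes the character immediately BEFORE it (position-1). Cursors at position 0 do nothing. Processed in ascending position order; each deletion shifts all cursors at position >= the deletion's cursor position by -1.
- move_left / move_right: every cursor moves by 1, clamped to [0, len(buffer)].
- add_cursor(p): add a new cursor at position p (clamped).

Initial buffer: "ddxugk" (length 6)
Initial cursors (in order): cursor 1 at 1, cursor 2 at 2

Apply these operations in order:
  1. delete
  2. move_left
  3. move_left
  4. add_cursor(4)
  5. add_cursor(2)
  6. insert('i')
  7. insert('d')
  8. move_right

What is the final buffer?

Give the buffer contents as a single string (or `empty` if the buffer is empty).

After op 1 (delete): buffer="xugk" (len 4), cursors c1@0 c2@0, authorship ....
After op 2 (move_left): buffer="xugk" (len 4), cursors c1@0 c2@0, authorship ....
After op 3 (move_left): buffer="xugk" (len 4), cursors c1@0 c2@0, authorship ....
After op 4 (add_cursor(4)): buffer="xugk" (len 4), cursors c1@0 c2@0 c3@4, authorship ....
After op 5 (add_cursor(2)): buffer="xugk" (len 4), cursors c1@0 c2@0 c4@2 c3@4, authorship ....
After op 6 (insert('i')): buffer="iixuigki" (len 8), cursors c1@2 c2@2 c4@5 c3@8, authorship 12..4..3
After op 7 (insert('d')): buffer="iiddxuidgkid" (len 12), cursors c1@4 c2@4 c4@8 c3@12, authorship 1212..44..33
After op 8 (move_right): buffer="iiddxuidgkid" (len 12), cursors c1@5 c2@5 c4@9 c3@12, authorship 1212..44..33

Answer: iiddxuidgkid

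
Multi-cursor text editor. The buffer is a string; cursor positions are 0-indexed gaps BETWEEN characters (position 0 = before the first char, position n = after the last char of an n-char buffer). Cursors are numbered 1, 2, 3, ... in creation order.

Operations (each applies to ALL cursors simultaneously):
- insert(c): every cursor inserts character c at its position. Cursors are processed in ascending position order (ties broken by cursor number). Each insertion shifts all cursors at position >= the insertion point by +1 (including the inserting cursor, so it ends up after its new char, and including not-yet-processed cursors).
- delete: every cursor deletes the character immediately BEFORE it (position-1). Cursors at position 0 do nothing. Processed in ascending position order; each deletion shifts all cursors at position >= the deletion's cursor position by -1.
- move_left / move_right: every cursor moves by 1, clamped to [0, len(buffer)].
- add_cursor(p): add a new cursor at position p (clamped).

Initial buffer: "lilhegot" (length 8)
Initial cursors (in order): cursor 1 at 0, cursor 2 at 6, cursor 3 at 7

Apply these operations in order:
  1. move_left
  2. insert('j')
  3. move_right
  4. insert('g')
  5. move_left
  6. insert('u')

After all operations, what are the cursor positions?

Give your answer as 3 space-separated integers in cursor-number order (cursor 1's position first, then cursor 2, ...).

Answer: 3 11 15

Derivation:
After op 1 (move_left): buffer="lilhegot" (len 8), cursors c1@0 c2@5 c3@6, authorship ........
After op 2 (insert('j')): buffer="jlilhejgjot" (len 11), cursors c1@1 c2@7 c3@9, authorship 1.....2.3..
After op 3 (move_right): buffer="jlilhejgjot" (len 11), cursors c1@2 c2@8 c3@10, authorship 1.....2.3..
After op 4 (insert('g')): buffer="jlgilhejggjogt" (len 14), cursors c1@3 c2@10 c3@13, authorship 1.1....2.23.3.
After op 5 (move_left): buffer="jlgilhejggjogt" (len 14), cursors c1@2 c2@9 c3@12, authorship 1.1....2.23.3.
After op 6 (insert('u')): buffer="jlugilhejgugjougt" (len 17), cursors c1@3 c2@11 c3@15, authorship 1.11....2.223.33.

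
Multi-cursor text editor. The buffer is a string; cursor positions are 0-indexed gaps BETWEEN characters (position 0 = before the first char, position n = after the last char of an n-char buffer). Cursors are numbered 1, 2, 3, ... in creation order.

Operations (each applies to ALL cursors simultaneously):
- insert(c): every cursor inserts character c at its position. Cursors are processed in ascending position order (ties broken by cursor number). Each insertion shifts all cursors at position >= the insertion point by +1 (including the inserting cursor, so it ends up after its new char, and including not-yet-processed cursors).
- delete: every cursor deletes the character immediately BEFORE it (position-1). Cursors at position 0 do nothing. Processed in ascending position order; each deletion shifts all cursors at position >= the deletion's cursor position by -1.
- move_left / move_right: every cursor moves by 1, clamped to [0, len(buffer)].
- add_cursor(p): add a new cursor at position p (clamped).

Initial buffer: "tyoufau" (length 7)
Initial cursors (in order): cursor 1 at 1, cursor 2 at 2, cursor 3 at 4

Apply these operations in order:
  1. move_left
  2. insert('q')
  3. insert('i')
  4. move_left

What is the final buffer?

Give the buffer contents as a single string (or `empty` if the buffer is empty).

Answer: qitqiyoqiufau

Derivation:
After op 1 (move_left): buffer="tyoufau" (len 7), cursors c1@0 c2@1 c3@3, authorship .......
After op 2 (insert('q')): buffer="qtqyoqufau" (len 10), cursors c1@1 c2@3 c3@6, authorship 1.2..3....
After op 3 (insert('i')): buffer="qitqiyoqiufau" (len 13), cursors c1@2 c2@5 c3@9, authorship 11.22..33....
After op 4 (move_left): buffer="qitqiyoqiufau" (len 13), cursors c1@1 c2@4 c3@8, authorship 11.22..33....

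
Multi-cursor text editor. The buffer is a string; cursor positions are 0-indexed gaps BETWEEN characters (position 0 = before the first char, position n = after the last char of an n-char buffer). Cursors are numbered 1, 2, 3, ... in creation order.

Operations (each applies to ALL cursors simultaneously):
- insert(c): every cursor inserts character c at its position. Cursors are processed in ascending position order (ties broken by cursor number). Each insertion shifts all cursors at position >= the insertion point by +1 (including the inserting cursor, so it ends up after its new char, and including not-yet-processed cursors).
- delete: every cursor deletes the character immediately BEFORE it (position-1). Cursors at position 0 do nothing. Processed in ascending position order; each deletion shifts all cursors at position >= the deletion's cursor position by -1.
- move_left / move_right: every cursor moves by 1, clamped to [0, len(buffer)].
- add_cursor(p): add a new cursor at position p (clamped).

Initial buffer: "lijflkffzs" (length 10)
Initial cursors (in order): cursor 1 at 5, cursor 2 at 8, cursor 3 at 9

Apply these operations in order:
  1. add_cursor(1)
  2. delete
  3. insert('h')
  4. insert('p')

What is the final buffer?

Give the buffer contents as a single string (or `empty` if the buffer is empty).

After op 1 (add_cursor(1)): buffer="lijflkffzs" (len 10), cursors c4@1 c1@5 c2@8 c3@9, authorship ..........
After op 2 (delete): buffer="ijfkfs" (len 6), cursors c4@0 c1@3 c2@5 c3@5, authorship ......
After op 3 (insert('h')): buffer="hijfhkfhhs" (len 10), cursors c4@1 c1@5 c2@9 c3@9, authorship 4...1..23.
After op 4 (insert('p')): buffer="hpijfhpkfhhpps" (len 14), cursors c4@2 c1@7 c2@13 c3@13, authorship 44...11..2323.

Answer: hpijfhpkfhhpps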